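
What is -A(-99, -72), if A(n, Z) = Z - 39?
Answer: 111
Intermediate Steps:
A(n, Z) = -39 + Z
-A(-99, -72) = -(-39 - 72) = -1*(-111) = 111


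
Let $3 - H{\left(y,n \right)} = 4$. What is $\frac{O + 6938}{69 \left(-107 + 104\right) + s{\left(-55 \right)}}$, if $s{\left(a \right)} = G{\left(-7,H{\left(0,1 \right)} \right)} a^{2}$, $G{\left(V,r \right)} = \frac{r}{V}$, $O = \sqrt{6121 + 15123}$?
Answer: $\frac{24283}{788} + \frac{7 \sqrt{5311}}{788} \approx 31.463$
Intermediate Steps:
$O = 2 \sqrt{5311}$ ($O = \sqrt{21244} = 2 \sqrt{5311} \approx 145.75$)
$H{\left(y,n \right)} = -1$ ($H{\left(y,n \right)} = 3 - 4 = -1$)
$s{\left(a \right)} = \frac{a^{2}}{7}$ ($s{\left(a \right)} = - \frac{1}{-7} a^{2} = \left(-1\right) \left(- \frac{1}{7}\right) a^{2} = \frac{a^{2}}{7}$)
$\frac{O + 6938}{69 \left(-107 + 104\right) + s{\left(-55 \right)}} = \frac{2 \sqrt{5311} + 6938}{69 \left(-107 + 104\right) + \frac{\left(-55\right)^{2}}{7}} = \frac{6938 + 2 \sqrt{5311}}{69 \left(-3\right) + \frac{1}{7} \cdot 3025} = \frac{6938 + 2 \sqrt{5311}}{-207 + \frac{3025}{7}} = \frac{6938 + 2 \sqrt{5311}}{\frac{1576}{7}} = \left(6938 + 2 \sqrt{5311}\right) \frac{7}{1576} = \frac{24283}{788} + \frac{7 \sqrt{5311}}{788}$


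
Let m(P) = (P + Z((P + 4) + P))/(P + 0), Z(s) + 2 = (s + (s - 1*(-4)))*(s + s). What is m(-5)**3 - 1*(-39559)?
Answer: 4239906/125 ≈ 33919.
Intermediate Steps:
Z(s) = -2 + 2*s*(4 + 2*s) (Z(s) = -2 + (s + (s - 1*(-4)))*(s + s) = -2 + (s + (s + 4))*(2*s) = -2 + (s + (4 + s))*(2*s) = -2 + (4 + 2*s)*(2*s) = -2 + 2*s*(4 + 2*s))
m(P) = (30 + 4*(4 + 2*P)**2 + 17*P)/P (m(P) = (P + (-2 + 4*((P + 4) + P)**2 + 8*((P + 4) + P)))/(P + 0) = (P + (-2 + 4*((4 + P) + P)**2 + 8*((4 + P) + P)))/P = (P + (-2 + 4*(4 + 2*P)**2 + 8*(4 + 2*P)))/P = (P + (-2 + 4*(4 + 2*P)**2 + (32 + 16*P)))/P = (P + (30 + 4*(4 + 2*P)**2 + 16*P))/P = (30 + 4*(4 + 2*P)**2 + 17*P)/P)
m(-5)**3 - 1*(-39559) = (81 + 16*(-5) + 94/(-5))**3 - 1*(-39559) = (81 - 80 + 94*(-1/5))**3 + 39559 = (81 - 80 - 94/5)**3 + 39559 = (-89/5)**3 + 39559 = -704969/125 + 39559 = 4239906/125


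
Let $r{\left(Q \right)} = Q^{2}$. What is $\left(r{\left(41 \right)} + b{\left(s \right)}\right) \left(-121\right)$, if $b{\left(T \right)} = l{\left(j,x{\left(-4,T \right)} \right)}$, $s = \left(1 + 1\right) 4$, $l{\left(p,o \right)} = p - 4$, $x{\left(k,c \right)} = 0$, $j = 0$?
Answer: $-202917$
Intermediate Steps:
$l{\left(p,o \right)} = -4 + p$ ($l{\left(p,o \right)} = p - 4 = -4 + p$)
$s = 8$ ($s = 2 \cdot 4 = 8$)
$b{\left(T \right)} = -4$ ($b{\left(T \right)} = -4 + 0 = -4$)
$\left(r{\left(41 \right)} + b{\left(s \right)}\right) \left(-121\right) = \left(41^{2} - 4\right) \left(-121\right) = \left(1681 - 4\right) \left(-121\right) = 1677 \left(-121\right) = -202917$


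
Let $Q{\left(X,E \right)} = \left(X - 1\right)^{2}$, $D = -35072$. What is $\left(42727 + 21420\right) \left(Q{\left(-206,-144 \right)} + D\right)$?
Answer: $498871219$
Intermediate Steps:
$Q{\left(X,E \right)} = \left(-1 + X\right)^{2}$
$\left(42727 + 21420\right) \left(Q{\left(-206,-144 \right)} + D\right) = \left(42727 + 21420\right) \left(\left(-1 - 206\right)^{2} - 35072\right) = 64147 \left(\left(-207\right)^{2} - 35072\right) = 64147 \left(42849 - 35072\right) = 64147 \cdot 7777 = 498871219$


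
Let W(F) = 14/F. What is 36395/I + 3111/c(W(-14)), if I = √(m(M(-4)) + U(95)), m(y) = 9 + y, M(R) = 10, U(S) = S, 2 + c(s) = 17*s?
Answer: -3111/19 + 36395*√114/114 ≈ 3245.0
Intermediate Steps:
c(s) = -2 + 17*s
I = √114 (I = √((9 + 10) + 95) = √(19 + 95) = √114 ≈ 10.677)
36395/I + 3111/c(W(-14)) = 36395/(√114) + 3111/(-2 + 17*(14/(-14))) = 36395*(√114/114) + 3111/(-2 + 17*(14*(-1/14))) = 36395*√114/114 + 3111/(-2 + 17*(-1)) = 36395*√114/114 + 3111/(-2 - 17) = 36395*√114/114 + 3111/(-19) = 36395*√114/114 + 3111*(-1/19) = 36395*√114/114 - 3111/19 = -3111/19 + 36395*√114/114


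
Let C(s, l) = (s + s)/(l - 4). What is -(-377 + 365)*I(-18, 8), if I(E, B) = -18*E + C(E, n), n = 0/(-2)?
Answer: 3996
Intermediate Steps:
n = 0 (n = 0*(-1/2) = 0)
C(s, l) = 2*s/(-4 + l) (C(s, l) = (2*s)/(-4 + l) = 2*s/(-4 + l))
I(E, B) = -37*E/2 (I(E, B) = -18*E + 2*E/(-4 + 0) = -18*E + 2*E/(-4) = -18*E + 2*E*(-1/4) = -18*E - E/2 = -37*E/2)
-(-377 + 365)*I(-18, 8) = -(-377 + 365)*(-37/2*(-18)) = -(-12)*333 = -1*(-3996) = 3996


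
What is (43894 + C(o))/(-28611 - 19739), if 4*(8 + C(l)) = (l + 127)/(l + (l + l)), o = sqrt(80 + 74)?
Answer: -526633/580200 - 127*sqrt(154)/89350800 ≈ -0.90769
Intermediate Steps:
o = sqrt(154) ≈ 12.410
C(l) = -8 + (127 + l)/(12*l) (C(l) = -8 + ((l + 127)/(l + (l + l)))/4 = -8 + ((127 + l)/(l + 2*l))/4 = -8 + ((127 + l)/((3*l)))/4 = -8 + ((127 + l)*(1/(3*l)))/4 = -8 + ((127 + l)/(3*l))/4 = -8 + (127 + l)/(12*l))
(43894 + C(o))/(-28611 - 19739) = (43894 + (127 - 95*sqrt(154))/(12*(sqrt(154))))/(-28611 - 19739) = (43894 + (sqrt(154)/154)*(127 - 95*sqrt(154))/12)/(-48350) = (43894 + sqrt(154)*(127 - 95*sqrt(154))/1848)*(-1/48350) = -21947/24175 - sqrt(154)*(127 - 95*sqrt(154))/89350800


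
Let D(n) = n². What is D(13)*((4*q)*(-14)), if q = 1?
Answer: -9464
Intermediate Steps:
D(13)*((4*q)*(-14)) = 13²*((4*1)*(-14)) = 169*(4*(-14)) = 169*(-56) = -9464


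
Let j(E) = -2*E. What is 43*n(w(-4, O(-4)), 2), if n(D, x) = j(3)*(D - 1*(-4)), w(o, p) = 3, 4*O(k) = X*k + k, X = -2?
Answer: -1806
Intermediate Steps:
O(k) = -k/4 (O(k) = (-2*k + k)/4 = (-k)/4 = -k/4)
n(D, x) = -24 - 6*D (n(D, x) = (-2*3)*(D - 1*(-4)) = -6*(D + 4) = -6*(4 + D) = -24 - 6*D)
43*n(w(-4, O(-4)), 2) = 43*(-24 - 6*3) = 43*(-24 - 18) = 43*(-42) = -1806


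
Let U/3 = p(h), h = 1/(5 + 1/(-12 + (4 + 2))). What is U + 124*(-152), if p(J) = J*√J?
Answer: -18848 + 18*√174/841 ≈ -18848.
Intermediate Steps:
h = 6/29 (h = 1/(5 + 1/(-12 + 6)) = 1/(5 + 1/(-6)) = 1/(5 - ⅙) = 1/(29/6) = 6/29 ≈ 0.20690)
p(J) = J^(3/2)
U = 18*√174/841 (U = 3*(6/29)^(3/2) = 3*(6*√174/841) = 18*√174/841 ≈ 0.28233)
U + 124*(-152) = 18*√174/841 + 124*(-152) = 18*√174/841 - 18848 = -18848 + 18*√174/841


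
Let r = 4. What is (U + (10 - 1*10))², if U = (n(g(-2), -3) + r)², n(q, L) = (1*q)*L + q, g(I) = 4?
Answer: 256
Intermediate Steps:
n(q, L) = q + L*q (n(q, L) = q*L + q = L*q + q = q + L*q)
U = 16 (U = (4*(1 - 3) + 4)² = (4*(-2) + 4)² = (-8 + 4)² = (-4)² = 16)
(U + (10 - 1*10))² = (16 + (10 - 1*10))² = (16 + (10 - 10))² = (16 + 0)² = 16² = 256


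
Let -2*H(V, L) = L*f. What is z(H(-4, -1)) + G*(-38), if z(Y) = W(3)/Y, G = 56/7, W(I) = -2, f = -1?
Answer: -300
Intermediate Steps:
H(V, L) = L/2 (H(V, L) = -L*(-1)/2 = -(-1)*L/2 = L/2)
G = 8 (G = 56*(⅐) = 8)
z(Y) = -2/Y
z(H(-4, -1)) + G*(-38) = -2/((½)*(-1)) + 8*(-38) = -2/(-½) - 304 = -2*(-2) - 304 = 4 - 304 = -300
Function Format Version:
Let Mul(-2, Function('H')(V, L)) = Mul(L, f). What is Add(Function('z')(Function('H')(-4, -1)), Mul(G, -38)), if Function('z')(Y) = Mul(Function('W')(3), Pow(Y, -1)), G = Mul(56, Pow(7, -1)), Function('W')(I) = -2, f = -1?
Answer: -300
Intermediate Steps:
Function('H')(V, L) = Mul(Rational(1, 2), L) (Function('H')(V, L) = Mul(Rational(-1, 2), Mul(L, -1)) = Mul(Rational(-1, 2), Mul(-1, L)) = Mul(Rational(1, 2), L))
G = 8 (G = Mul(56, Rational(1, 7)) = 8)
Function('z')(Y) = Mul(-2, Pow(Y, -1))
Add(Function('z')(Function('H')(-4, -1)), Mul(G, -38)) = Add(Mul(-2, Pow(Mul(Rational(1, 2), -1), -1)), Mul(8, -38)) = Add(Mul(-2, Pow(Rational(-1, 2), -1)), -304) = Add(Mul(-2, -2), -304) = Add(4, -304) = -300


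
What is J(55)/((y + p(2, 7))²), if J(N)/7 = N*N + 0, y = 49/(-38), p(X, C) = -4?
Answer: 30576700/40401 ≈ 756.83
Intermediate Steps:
y = -49/38 (y = 49*(-1/38) = -49/38 ≈ -1.2895)
J(N) = 7*N² (J(N) = 7*(N*N + 0) = 7*(N² + 0) = 7*N²)
J(55)/((y + p(2, 7))²) = (7*55²)/((-49/38 - 4)²) = (7*3025)/((-201/38)²) = 21175/(40401/1444) = 21175*(1444/40401) = 30576700/40401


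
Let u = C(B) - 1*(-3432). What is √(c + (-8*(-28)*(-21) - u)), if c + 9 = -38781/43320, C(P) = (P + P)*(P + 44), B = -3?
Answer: 9*I*√14083270/380 ≈ 88.881*I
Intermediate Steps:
C(P) = 2*P*(44 + P) (C(P) = (2*P)*(44 + P) = 2*P*(44 + P))
u = 3186 (u = 2*(-3)*(44 - 3) - 1*(-3432) = 2*(-3)*41 + 3432 = -246 + 3432 = 3186)
c = -142887/14440 (c = -9 - 38781/43320 = -9 - 38781*1/43320 = -9 - 12927/14440 = -142887/14440 ≈ -9.8952)
√(c + (-8*(-28)*(-21) - u)) = √(-142887/14440 + (-8*(-28)*(-21) - 1*3186)) = √(-142887/14440 + (224*(-21) - 3186)) = √(-142887/14440 + (-4704 - 3186)) = √(-142887/14440 - 7890) = √(-114074487/14440) = 9*I*√14083270/380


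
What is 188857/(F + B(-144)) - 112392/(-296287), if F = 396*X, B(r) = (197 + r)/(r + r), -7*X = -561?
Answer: 119997944663688/18956607291859 ≈ 6.3301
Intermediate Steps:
X = 561/7 (X = -1/7*(-561) = 561/7 ≈ 80.143)
B(r) = (197 + r)/(2*r) (B(r) = (197 + r)/((2*r)) = (197 + r)*(1/(2*r)) = (197 + r)/(2*r))
F = 222156/7 (F = 396*(561/7) = 222156/7 ≈ 31737.)
188857/(F + B(-144)) - 112392/(-296287) = 188857/(222156/7 + (1/2)*(197 - 144)/(-144)) - 112392/(-296287) = 188857/(222156/7 + (1/2)*(-1/144)*53) - 112392*(-1/296287) = 188857/(222156/7 - 53/288) + 112392/296287 = 188857/(63980557/2016) + 112392/296287 = 188857*(2016/63980557) + 112392/296287 = 380735712/63980557 + 112392/296287 = 119997944663688/18956607291859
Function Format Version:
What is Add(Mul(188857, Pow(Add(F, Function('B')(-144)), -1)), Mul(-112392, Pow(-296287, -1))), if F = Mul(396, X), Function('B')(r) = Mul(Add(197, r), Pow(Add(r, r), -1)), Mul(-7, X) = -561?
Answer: Rational(119997944663688, 18956607291859) ≈ 6.3301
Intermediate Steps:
X = Rational(561, 7) (X = Mul(Rational(-1, 7), -561) = Rational(561, 7) ≈ 80.143)
Function('B')(r) = Mul(Rational(1, 2), Pow(r, -1), Add(197, r)) (Function('B')(r) = Mul(Add(197, r), Pow(Mul(2, r), -1)) = Mul(Add(197, r), Mul(Rational(1, 2), Pow(r, -1))) = Mul(Rational(1, 2), Pow(r, -1), Add(197, r)))
F = Rational(222156, 7) (F = Mul(396, Rational(561, 7)) = Rational(222156, 7) ≈ 31737.)
Add(Mul(188857, Pow(Add(F, Function('B')(-144)), -1)), Mul(-112392, Pow(-296287, -1))) = Add(Mul(188857, Pow(Add(Rational(222156, 7), Mul(Rational(1, 2), Pow(-144, -1), Add(197, -144))), -1)), Mul(-112392, Pow(-296287, -1))) = Add(Mul(188857, Pow(Add(Rational(222156, 7), Mul(Rational(1, 2), Rational(-1, 144), 53)), -1)), Mul(-112392, Rational(-1, 296287))) = Add(Mul(188857, Pow(Add(Rational(222156, 7), Rational(-53, 288)), -1)), Rational(112392, 296287)) = Add(Mul(188857, Pow(Rational(63980557, 2016), -1)), Rational(112392, 296287)) = Add(Mul(188857, Rational(2016, 63980557)), Rational(112392, 296287)) = Add(Rational(380735712, 63980557), Rational(112392, 296287)) = Rational(119997944663688, 18956607291859)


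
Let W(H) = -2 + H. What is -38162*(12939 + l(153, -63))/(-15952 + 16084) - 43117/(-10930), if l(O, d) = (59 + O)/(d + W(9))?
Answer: -1716721387981/459060 ≈ -3.7396e+6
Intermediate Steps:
l(O, d) = (59 + O)/(7 + d) (l(O, d) = (59 + O)/(d + (-2 + 9)) = (59 + O)/(d + 7) = (59 + O)/(7 + d))
-38162*(12939 + l(153, -63))/(-15952 + 16084) - 43117/(-10930) = -38162*(12939 + (59 + 153)/(7 - 63))/(-15952 + 16084) - 43117/(-10930) = -38162/(132/(12939 + 212/(-56))) - 43117*(-1/10930) = -38162/(132/(12939 - 1/56*212)) + 43117/10930 = -38162/(132/(12939 - 53/14)) + 43117/10930 = -38162/(132/(181093/14)) + 43117/10930 = -38162/(132*(14/181093)) + 43117/10930 = -38162/168/16463 + 43117/10930 = -38162*16463/168 + 43117/10930 = -314130503/84 + 43117/10930 = -1716721387981/459060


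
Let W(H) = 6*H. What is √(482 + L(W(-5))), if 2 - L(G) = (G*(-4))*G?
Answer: 2*√1021 ≈ 63.906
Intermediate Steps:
L(G) = 2 + 4*G² (L(G) = 2 - G*(-4)*G = 2 - (-4*G)*G = 2 - (-4)*G² = 2 + 4*G²)
√(482 + L(W(-5))) = √(482 + (2 + 4*(6*(-5))²)) = √(482 + (2 + 4*(-30)²)) = √(482 + (2 + 4*900)) = √(482 + (2 + 3600)) = √(482 + 3602) = √4084 = 2*√1021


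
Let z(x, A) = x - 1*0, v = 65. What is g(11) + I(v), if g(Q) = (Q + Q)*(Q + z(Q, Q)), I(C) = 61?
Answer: 545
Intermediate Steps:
z(x, A) = x (z(x, A) = x + 0 = x)
g(Q) = 4*Q² (g(Q) = (Q + Q)*(Q + Q) = (2*Q)*(2*Q) = 4*Q²)
g(11) + I(v) = 4*11² + 61 = 4*121 + 61 = 484 + 61 = 545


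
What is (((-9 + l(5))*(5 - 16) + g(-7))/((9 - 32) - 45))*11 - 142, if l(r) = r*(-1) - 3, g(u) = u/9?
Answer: -26335/153 ≈ -172.12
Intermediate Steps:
g(u) = u/9 (g(u) = u*(⅑) = u/9)
l(r) = -3 - r (l(r) = -r - 3 = -3 - r)
(((-9 + l(5))*(5 - 16) + g(-7))/((9 - 32) - 45))*11 - 142 = (((-9 + (-3 - 1*5))*(5 - 16) + (⅑)*(-7))/((9 - 32) - 45))*11 - 142 = (((-9 + (-3 - 5))*(-11) - 7/9)/(-23 - 45))*11 - 142 = (((-9 - 8)*(-11) - 7/9)/(-68))*11 - 142 = ((-17*(-11) - 7/9)*(-1/68))*11 - 142 = ((187 - 7/9)*(-1/68))*11 - 142 = ((1676/9)*(-1/68))*11 - 142 = -419/153*11 - 142 = -4609/153 - 142 = -26335/153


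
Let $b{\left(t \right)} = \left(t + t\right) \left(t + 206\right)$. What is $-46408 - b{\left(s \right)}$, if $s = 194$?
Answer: $-201608$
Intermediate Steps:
$b{\left(t \right)} = 2 t \left(206 + t\right)$
$-46408 - b{\left(s \right)} = -46408 - 2 \cdot 194 \left(206 + 194\right) = -46408 - 2 \cdot 194 \cdot 400 = -46408 - 155200 = -201608$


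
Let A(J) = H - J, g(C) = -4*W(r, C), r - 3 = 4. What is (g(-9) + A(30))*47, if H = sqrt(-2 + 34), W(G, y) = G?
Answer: -2726 + 188*sqrt(2) ≈ -2460.1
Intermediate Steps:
r = 7 (r = 3 + 4 = 7)
H = 4*sqrt(2) (H = sqrt(32) = 4*sqrt(2) ≈ 5.6569)
g(C) = -28 (g(C) = -4*7 = -28)
A(J) = -J + 4*sqrt(2) (A(J) = 4*sqrt(2) - J = -J + 4*sqrt(2))
(g(-9) + A(30))*47 = (-28 + (-1*30 + 4*sqrt(2)))*47 = (-28 + (-30 + 4*sqrt(2)))*47 = (-58 + 4*sqrt(2))*47 = -2726 + 188*sqrt(2)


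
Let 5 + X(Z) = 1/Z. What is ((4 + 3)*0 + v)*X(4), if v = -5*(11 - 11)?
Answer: 0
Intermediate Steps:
X(Z) = -5 + 1/Z
v = 0 (v = -5*0 = 0)
((4 + 3)*0 + v)*X(4) = ((4 + 3)*0 + 0)*(-5 + 1/4) = (7*0 + 0)*(-5 + ¼) = (0 + 0)*(-19/4) = 0*(-19/4) = 0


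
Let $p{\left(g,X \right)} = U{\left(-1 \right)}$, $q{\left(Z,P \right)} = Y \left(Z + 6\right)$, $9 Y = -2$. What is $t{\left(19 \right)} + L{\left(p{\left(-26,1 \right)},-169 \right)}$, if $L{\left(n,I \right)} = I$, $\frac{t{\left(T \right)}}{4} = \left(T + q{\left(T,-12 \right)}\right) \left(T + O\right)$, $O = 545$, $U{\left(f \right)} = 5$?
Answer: $\frac{90485}{3} \approx 30162.0$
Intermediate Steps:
$Y = - \frac{2}{9}$ ($Y = \frac{1}{9} \left(-2\right) = - \frac{2}{9} \approx -0.22222$)
$q{\left(Z,P \right)} = - \frac{4}{3} - \frac{2 Z}{9}$ ($q{\left(Z,P \right)} = - \frac{2 \left(Z + 6\right)}{9} = - \frac{2 \left(6 + Z\right)}{9} = - \frac{4}{3} - \frac{2 Z}{9}$)
$p{\left(g,X \right)} = 5$
$t{\left(T \right)} = 4 \left(545 + T\right) \left(- \frac{4}{3} + \frac{7 T}{9}\right)$ ($t{\left(T \right)} = 4 \left(T - \left(\frac{4}{3} + \frac{2 T}{9}\right)\right) \left(T + 545\right) = 4 \left(- \frac{4}{3} + \frac{7 T}{9}\right) \left(545 + T\right) = 4 \left(545 + T\right) \left(- \frac{4}{3} + \frac{7 T}{9}\right)$)
$t{\left(19 \right)} + L{\left(p{\left(-26,1 \right)},-169 \right)} = \left(- \frac{8720}{3} + \frac{28 \cdot 19^{2}}{9} + \frac{15212}{9} \cdot 19\right) - 169 = \left(- \frac{8720}{3} + \frac{28}{9} \cdot 361 + \frac{289028}{9}\right) - 169 = \left(- \frac{8720}{3} + \frac{10108}{9} + \frac{289028}{9}\right) - 169 = \frac{90992}{3} - 169 = \frac{90485}{3}$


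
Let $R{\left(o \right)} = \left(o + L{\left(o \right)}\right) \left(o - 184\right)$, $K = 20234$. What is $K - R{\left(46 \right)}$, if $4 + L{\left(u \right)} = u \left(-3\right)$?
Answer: $6986$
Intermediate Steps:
$L{\left(u \right)} = -4 - 3 u$ ($L{\left(u \right)} = -4 + u \left(-3\right) = -4 - 3 u$)
$R{\left(o \right)} = \left(-184 + o\right) \left(-4 - 2 o\right)$ ($R{\left(o \right)} = \left(o - \left(4 + 3 o\right)\right) \left(o - 184\right) = \left(-4 - 2 o\right) \left(-184 + o\right) = \left(-184 + o\right) \left(-4 - 2 o\right)$)
$K - R{\left(46 \right)} = 20234 - \left(736 - 2 \cdot 46^{2} + 364 \cdot 46\right) = 20234 - \left(736 - 4232 + 16744\right) = 20234 - 13248 = 6986$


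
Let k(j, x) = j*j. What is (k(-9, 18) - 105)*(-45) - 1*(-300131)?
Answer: 301211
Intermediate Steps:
k(j, x) = j**2
(k(-9, 18) - 105)*(-45) - 1*(-300131) = ((-9)**2 - 105)*(-45) - 1*(-300131) = (81 - 105)*(-45) + 300131 = -24*(-45) + 300131 = 1080 + 300131 = 301211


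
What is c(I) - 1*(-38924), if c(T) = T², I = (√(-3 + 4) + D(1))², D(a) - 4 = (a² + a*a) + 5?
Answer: 59660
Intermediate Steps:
D(a) = 9 + 2*a² (D(a) = 4 + ((a² + a*a) + 5) = 4 + ((a² + a²) + 5) = 4 + (2*a² + 5) = 4 + (5 + 2*a²) = 9 + 2*a²)
I = 144 (I = (√(-3 + 4) + (9 + 2*1²))² = (√1 + (9 + 2*1))² = (1 + (9 + 2))² = (1 + 11)² = 12² = 144)
c(I) - 1*(-38924) = 144² - 1*(-38924) = 20736 + 38924 = 59660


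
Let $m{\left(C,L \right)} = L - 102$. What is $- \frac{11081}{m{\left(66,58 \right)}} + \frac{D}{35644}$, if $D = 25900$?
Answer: $\frac{14146813}{56012} \approx 252.57$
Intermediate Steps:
$m{\left(C,L \right)} = -102 + L$
$- \frac{11081}{m{\left(66,58 \right)}} + \frac{D}{35644} = - \frac{11081}{-102 + 58} + \frac{25900}{35644} = - \frac{11081}{-44} + 25900 \cdot \frac{1}{35644} = \left(-11081\right) \left(- \frac{1}{44}\right) + \frac{925}{1273} = \frac{11081}{44} + \frac{925}{1273} = \frac{14146813}{56012}$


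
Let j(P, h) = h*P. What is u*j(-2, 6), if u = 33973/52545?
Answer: -135892/17515 ≈ -7.7586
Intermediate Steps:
j(P, h) = P*h
u = 33973/52545 (u = 33973*(1/52545) = 33973/52545 ≈ 0.64655)
u*j(-2, 6) = 33973*(-2*6)/52545 = (33973/52545)*(-12) = -135892/17515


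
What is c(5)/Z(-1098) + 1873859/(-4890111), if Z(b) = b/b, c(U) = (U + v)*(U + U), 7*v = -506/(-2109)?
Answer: 1202238538631/24064236231 ≈ 49.960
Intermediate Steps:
v = 506/14763 (v = (-506/(-2109))/7 = (-506*(-1/2109))/7 = (1/7)*(506/2109) = 506/14763 ≈ 0.034275)
c(U) = 2*U*(506/14763 + U) (c(U) = (U + 506/14763)*(U + U) = (506/14763 + U)*(2*U) = 2*U*(506/14763 + U))
Z(b) = 1
c(5)/Z(-1098) + 1873859/(-4890111) = ((2/14763)*5*(506 + 14763*5))/1 + 1873859/(-4890111) = ((2/14763)*5*(506 + 73815))*1 + 1873859*(-1/4890111) = ((2/14763)*5*74321)*1 - 1873859/4890111 = (743210/14763)*1 - 1873859/4890111 = 743210/14763 - 1873859/4890111 = 1202238538631/24064236231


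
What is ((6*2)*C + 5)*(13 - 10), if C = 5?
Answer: 195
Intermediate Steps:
((6*2)*C + 5)*(13 - 10) = ((6*2)*5 + 5)*(13 - 10) = (12*5 + 5)*3 = (60 + 5)*3 = 65*3 = 195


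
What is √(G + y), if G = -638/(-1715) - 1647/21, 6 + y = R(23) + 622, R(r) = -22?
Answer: √30969505/245 ≈ 22.714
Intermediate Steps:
y = 594 (y = -6 + (-22 + 622) = -6 + 600 = 594)
G = -133867/1715 (G = -638*(-1/1715) - 1647*1/21 = 638/1715 - 549/7 = -133867/1715 ≈ -78.057)
√(G + y) = √(-133867/1715 + 594) = √(884843/1715) = √30969505/245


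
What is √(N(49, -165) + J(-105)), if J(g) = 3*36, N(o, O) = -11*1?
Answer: √97 ≈ 9.8489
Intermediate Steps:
N(o, O) = -11
J(g) = 108
√(N(49, -165) + J(-105)) = √(-11 + 108) = √97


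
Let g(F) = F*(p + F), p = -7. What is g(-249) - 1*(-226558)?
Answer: 290302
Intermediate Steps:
g(F) = F*(-7 + F)
g(-249) - 1*(-226558) = -249*(-7 - 249) - 1*(-226558) = -249*(-256) + 226558 = 63744 + 226558 = 290302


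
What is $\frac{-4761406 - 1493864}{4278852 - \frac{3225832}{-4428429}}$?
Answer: $- \frac{395728843869}{270694221562} \approx -1.4619$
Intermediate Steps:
$\frac{-4761406 - 1493864}{4278852 - \frac{3225832}{-4428429}} = - \frac{6255270}{4278852 - - \frac{3225832}{4428429}} = - \frac{6255270}{4278852 + \frac{3225832}{4428429}} = - \frac{6255270}{\frac{18948595509340}{4428429}} = \left(-6255270\right) \frac{4428429}{18948595509340} = - \frac{395728843869}{270694221562}$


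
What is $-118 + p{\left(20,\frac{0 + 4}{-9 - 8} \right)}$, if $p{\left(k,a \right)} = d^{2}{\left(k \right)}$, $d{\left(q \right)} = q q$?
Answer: $159882$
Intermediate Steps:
$d{\left(q \right)} = q^{2}$
$p{\left(k,a \right)} = k^{4}$ ($p{\left(k,a \right)} = \left(k^{2}\right)^{2} = k^{4}$)
$-118 + p{\left(20,\frac{0 + 4}{-9 - 8} \right)} = -118 + 20^{4} = -118 + 160000 = 159882$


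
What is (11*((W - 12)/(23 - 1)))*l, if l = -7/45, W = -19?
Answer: 217/90 ≈ 2.4111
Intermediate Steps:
l = -7/45 (l = -7*1/45 = -7/45 ≈ -0.15556)
(11*((W - 12)/(23 - 1)))*l = (11*((-19 - 12)/(23 - 1)))*(-7/45) = (11*(-31/22))*(-7/45) = -31/2*(-7/45) = 217/90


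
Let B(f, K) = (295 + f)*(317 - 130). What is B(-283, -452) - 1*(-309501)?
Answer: 311745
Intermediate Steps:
B(f, K) = 55165 + 187*f (B(f, K) = (295 + f)*187 = 55165 + 187*f)
B(-283, -452) - 1*(-309501) = (55165 + 187*(-283)) - 1*(-309501) = (55165 - 52921) + 309501 = 2244 + 309501 = 311745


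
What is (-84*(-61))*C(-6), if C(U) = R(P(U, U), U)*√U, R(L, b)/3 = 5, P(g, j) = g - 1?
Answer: 76860*I*√6 ≈ 1.8827e+5*I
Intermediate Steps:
P(g, j) = -1 + g
R(L, b) = 15 (R(L, b) = 3*5 = 15)
C(U) = 15*√U
(-84*(-61))*C(-6) = (-84*(-61))*(15*√(-6)) = 5124*(15*(I*√6)) = 5124*(15*I*√6) = 76860*I*√6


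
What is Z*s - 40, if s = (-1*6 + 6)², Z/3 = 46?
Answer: -40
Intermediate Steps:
Z = 138 (Z = 3*46 = 138)
s = 0 (s = (-6 + 6)² = 0² = 0)
Z*s - 40 = 138*0 - 40 = 0 - 40 = -40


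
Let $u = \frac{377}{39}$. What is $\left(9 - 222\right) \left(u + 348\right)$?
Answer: $-76183$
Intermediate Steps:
$u = \frac{29}{3}$ ($u = 377 \cdot \frac{1}{39} = \frac{29}{3} \approx 9.6667$)
$\left(9 - 222\right) \left(u + 348\right) = \left(9 - 222\right) \left(\frac{29}{3} + 348\right) = \left(-213\right) \frac{1073}{3} = -76183$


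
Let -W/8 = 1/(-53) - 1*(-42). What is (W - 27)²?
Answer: 369831361/2809 ≈ 1.3166e+5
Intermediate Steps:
W = -17800/53 (W = -8*(1/(-53) - 1*(-42)) = -8*(-1/53 + 42) = -8*2225/53 = -17800/53 ≈ -335.85)
(W - 27)² = (-17800/53 - 27)² = (-19231/53)² = 369831361/2809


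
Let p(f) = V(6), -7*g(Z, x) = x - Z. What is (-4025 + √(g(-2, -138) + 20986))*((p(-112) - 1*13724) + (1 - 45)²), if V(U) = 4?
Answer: 47430600 - 11784*√1029266/7 ≈ 4.5723e+7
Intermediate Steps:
g(Z, x) = -x/7 + Z/7 (g(Z, x) = -(x - Z)/7 = -x/7 + Z/7)
p(f) = 4
(-4025 + √(g(-2, -138) + 20986))*((p(-112) - 1*13724) + (1 - 45)²) = (-4025 + √((-⅐*(-138) + (⅐)*(-2)) + 20986))*((4 - 1*13724) + (1 - 45)²) = (-4025 + √((138/7 - 2/7) + 20986))*((4 - 13724) + (-44)²) = (-4025 + √(136/7 + 20986))*(-13720 + 1936) = (-4025 + √(147038/7))*(-11784) = (-4025 + √1029266/7)*(-11784) = 47430600 - 11784*√1029266/7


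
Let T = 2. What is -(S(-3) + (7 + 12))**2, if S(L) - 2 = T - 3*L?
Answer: -1024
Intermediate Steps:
S(L) = 4 - 3*L (S(L) = 2 + (2 - 3*L) = 4 - 3*L)
-(S(-3) + (7 + 12))**2 = -((4 - 3*(-3)) + (7 + 12))**2 = -((4 + 9) + 19)**2 = -(13 + 19)**2 = -1*32**2 = -1*1024 = -1024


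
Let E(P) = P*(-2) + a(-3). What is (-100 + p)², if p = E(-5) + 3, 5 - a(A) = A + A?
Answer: 5776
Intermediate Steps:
a(A) = 5 - 2*A (a(A) = 5 - (A + A) = 5 - 2*A)
E(P) = 11 - 2*P (E(P) = P*(-2) + (5 - 2*(-3)) = -2*P + (5 + 6) = -2*P + 11 = 11 - 2*P)
p = 24 (p = (11 - 2*(-5)) + 3 = (11 + 10) + 3 = 21 + 3 = 24)
(-100 + p)² = (-100 + 24)² = (-76)² = 5776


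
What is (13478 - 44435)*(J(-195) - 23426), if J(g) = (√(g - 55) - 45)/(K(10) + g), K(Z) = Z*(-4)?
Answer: 34084059441/47 + 30957*I*√10/47 ≈ 7.2519e+8 + 2082.9*I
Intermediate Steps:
K(Z) = -4*Z
J(g) = (-45 + √(-55 + g))/(-40 + g) (J(g) = (√(g - 55) - 45)/(-4*10 + g) = (√(-55 + g) - 45)/(-40 + g) = (-45 + √(-55 + g))/(-40 + g))
(13478 - 44435)*(J(-195) - 23426) = (13478 - 44435)*((-45 + √(-55 - 195))/(-40 - 195) - 23426) = -30957*((-45 + √(-250))/(-235) - 23426) = -30957*(-(-45 + 5*I*√10)/235 - 23426) = -30957*((9/47 - I*√10/47) - 23426) = -30957*(-1101013/47 - I*√10/47) = 34084059441/47 + 30957*I*√10/47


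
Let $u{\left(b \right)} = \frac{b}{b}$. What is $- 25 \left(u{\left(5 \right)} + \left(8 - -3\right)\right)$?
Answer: $-300$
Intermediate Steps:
$u{\left(b \right)} = 1$
$- 25 \left(u{\left(5 \right)} + \left(8 - -3\right)\right) = - 25 \left(1 + \left(8 - -3\right)\right) = - 25 \left(1 + \left(8 + 3\right)\right) = - 25 \left(1 + 11\right) = \left(-25\right) 12 = -300$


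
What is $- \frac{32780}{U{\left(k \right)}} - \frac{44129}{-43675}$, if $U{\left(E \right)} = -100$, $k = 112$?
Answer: $\frac{14360794}{43675} \approx 328.81$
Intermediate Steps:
$- \frac{32780}{U{\left(k \right)}} - \frac{44129}{-43675} = - \frac{32780}{-100} - \frac{44129}{-43675} = \left(-32780\right) \left(- \frac{1}{100}\right) - - \frac{44129}{43675} = \frac{1639}{5} + \frac{44129}{43675} = \frac{14360794}{43675}$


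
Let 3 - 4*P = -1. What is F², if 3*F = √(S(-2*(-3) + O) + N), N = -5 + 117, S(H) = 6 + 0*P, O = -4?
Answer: 118/9 ≈ 13.111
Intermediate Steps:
P = 1 (P = ¾ - ¼*(-1) = ¾ + ¼ = 1)
S(H) = 6 (S(H) = 6 + 0*1 = 6 + 0 = 6)
N = 112
F = √118/3 (F = √(6 + 112)/3 = √118/3 ≈ 3.6209)
F² = (√118/3)² = 118/9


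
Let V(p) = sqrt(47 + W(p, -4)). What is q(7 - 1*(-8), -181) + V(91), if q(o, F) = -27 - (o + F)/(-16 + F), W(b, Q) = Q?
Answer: -5485/197 + sqrt(43) ≈ -21.285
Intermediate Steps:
V(p) = sqrt(43) (V(p) = sqrt(47 - 4) = sqrt(43))
q(o, F) = -27 - (F + o)/(-16 + F)
q(7 - 1*(-8), -181) + V(91) = (432 - (7 - 1*(-8)) - 28*(-181))/(-16 - 181) + sqrt(43) = (432 - (7 + 8) + 5068)/(-197) + sqrt(43) = -(432 - 1*15 + 5068)/197 + sqrt(43) = -(432 - 15 + 5068)/197 + sqrt(43) = -1/197*5485 + sqrt(43) = -5485/197 + sqrt(43)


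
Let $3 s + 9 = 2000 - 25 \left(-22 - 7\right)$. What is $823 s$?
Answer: $\frac{2235268}{3} \approx 7.4509 \cdot 10^{5}$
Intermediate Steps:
$s = \frac{2716}{3}$ ($s = -3 + \frac{2000 - 25 \left(-22 - 7\right)}{3} = -3 + \frac{2000 - 25 \left(-29\right)}{3} = -3 + \frac{2000 - -725}{3} = -3 + \frac{2000 + 725}{3} = -3 + \frac{1}{3} \cdot 2725 = -3 + \frac{2725}{3} = \frac{2716}{3} \approx 905.33$)
$823 s = 823 \cdot \frac{2716}{3} = \frac{2235268}{3}$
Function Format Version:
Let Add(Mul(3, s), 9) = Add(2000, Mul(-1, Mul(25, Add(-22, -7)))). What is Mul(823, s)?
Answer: Rational(2235268, 3) ≈ 7.4509e+5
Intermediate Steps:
s = Rational(2716, 3) (s = Add(-3, Mul(Rational(1, 3), Add(2000, Mul(-1, Mul(25, Add(-22, -7)))))) = Add(-3, Mul(Rational(1, 3), Add(2000, Mul(-1, Mul(25, -29))))) = Add(-3, Mul(Rational(1, 3), Add(2000, Mul(-1, -725)))) = Add(-3, Mul(Rational(1, 3), Add(2000, 725))) = Add(-3, Mul(Rational(1, 3), 2725)) = Add(-3, Rational(2725, 3)) = Rational(2716, 3) ≈ 905.33)
Mul(823, s) = Mul(823, Rational(2716, 3)) = Rational(2235268, 3)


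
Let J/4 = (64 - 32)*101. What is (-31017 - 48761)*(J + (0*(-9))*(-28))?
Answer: -1031369984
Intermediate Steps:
J = 12928 (J = 4*((64 - 32)*101) = 4*(32*101) = 4*3232 = 12928)
(-31017 - 48761)*(J + (0*(-9))*(-28)) = (-31017 - 48761)*(12928 + (0*(-9))*(-28)) = -79778*(12928 + 0*(-28)) = -79778*(12928 + 0) = -79778*12928 = -1031369984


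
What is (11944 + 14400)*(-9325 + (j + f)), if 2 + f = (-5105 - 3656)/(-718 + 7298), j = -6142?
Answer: -670420427666/1645 ≈ -4.0755e+8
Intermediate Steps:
f = -21921/6580 (f = -2 + (-5105 - 3656)/(-718 + 7298) = -2 - 8761/6580 = -21921/6580 ≈ -3.3315)
(11944 + 14400)*(-9325 + (j + f)) = (11944 + 14400)*(-9325 + (-6142 - 21921/6580)) = 26344*(-9325 - 40436281/6580) = 26344*(-101794781/6580) = -670420427666/1645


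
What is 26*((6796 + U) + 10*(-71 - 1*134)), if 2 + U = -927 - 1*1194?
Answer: 68198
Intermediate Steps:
U = -2123 (U = -2 + (-927 - 1*1194) = -2 + (-927 - 1194) = -2 - 2121 = -2123)
26*((6796 + U) + 10*(-71 - 1*134)) = 26*((6796 - 2123) + 10*(-71 - 1*134)) = 26*(4673 + 10*(-71 - 134)) = 26*(4673 + 10*(-205)) = 26*(4673 - 2050) = 26*2623 = 68198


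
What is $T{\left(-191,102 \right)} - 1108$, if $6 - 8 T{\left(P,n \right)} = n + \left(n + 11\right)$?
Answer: $- \frac{9073}{8} \approx -1134.1$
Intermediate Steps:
$T{\left(P,n \right)} = - \frac{5}{8} - \frac{n}{4}$ ($T{\left(P,n \right)} = \frac{3}{4} - \frac{n + \left(n + 11\right)}{8} = \frac{3}{4} - \frac{n + \left(11 + n\right)}{8} = \frac{3}{4} - \frac{11 + 2 n}{8} = \frac{3}{4} - \left(\frac{11}{8} + \frac{n}{4}\right) = - \frac{5}{8} - \frac{n}{4}$)
$T{\left(-191,102 \right)} - 1108 = \left(- \frac{5}{8} - \frac{51}{2}\right) - 1108 = - \frac{209}{8} - 1108 = - \frac{9073}{8}$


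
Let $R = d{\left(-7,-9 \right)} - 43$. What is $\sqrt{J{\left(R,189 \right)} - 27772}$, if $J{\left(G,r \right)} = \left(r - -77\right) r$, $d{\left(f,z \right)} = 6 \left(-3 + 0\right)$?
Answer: $\sqrt{22502} \approx 150.01$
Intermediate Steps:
$d{\left(f,z \right)} = -18$ ($d{\left(f,z \right)} = 6 \left(-3\right) = -18$)
$R = -61$ ($R = -18 - 43 = -61$)
$J{\left(G,r \right)} = r \left(77 + r\right)$ ($J{\left(G,r \right)} = \left(r + 77\right) r = \left(77 + r\right) r = r \left(77 + r\right)$)
$\sqrt{J{\left(R,189 \right)} - 27772} = \sqrt{189 \left(77 + 189\right) - 27772} = \sqrt{189 \cdot 266 - 27772} = \sqrt{50274 - 27772} = \sqrt{22502}$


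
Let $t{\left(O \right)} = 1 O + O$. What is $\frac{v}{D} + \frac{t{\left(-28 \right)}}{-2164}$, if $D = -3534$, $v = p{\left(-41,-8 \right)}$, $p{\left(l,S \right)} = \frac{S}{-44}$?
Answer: $\frac{271577}{10515417} \approx 0.025827$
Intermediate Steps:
$p{\left(l,S \right)} = - \frac{S}{44}$ ($p{\left(l,S \right)} = S \left(- \frac{1}{44}\right) = - \frac{S}{44}$)
$v = \frac{2}{11}$ ($v = \left(- \frac{1}{44}\right) \left(-8\right) = \frac{2}{11} \approx 0.18182$)
$t{\left(O \right)} = 2 O$ ($t{\left(O \right)} = O + O = 2 O$)
$\frac{v}{D} + \frac{t{\left(-28 \right)}}{-2164} = \frac{2}{11 \left(-3534\right)} + \frac{2 \left(-28\right)}{-2164} = \frac{2}{11} \left(- \frac{1}{3534}\right) - - \frac{14}{541} = - \frac{1}{19437} + \frac{14}{541} = \frac{271577}{10515417}$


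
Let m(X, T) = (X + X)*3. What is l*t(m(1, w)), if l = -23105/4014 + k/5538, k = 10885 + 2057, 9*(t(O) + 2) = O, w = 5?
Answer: 25335434/5557383 ≈ 4.5589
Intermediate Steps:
m(X, T) = 6*X (m(X, T) = (2*X)*3 = 6*X)
t(O) = -2 + O/9
k = 12942
l = -12667717/3704922 (l = -23105/4014 + 12942/5538 = -23105*1/4014 + 12942*(1/5538) = -23105/4014 + 2157/923 = -12667717/3704922 ≈ -3.4192)
l*t(m(1, w)) = -12667717*(-2 + (6*1)/9)/3704922 = -12667717*(-2 + (⅑)*6)/3704922 = -12667717*(-2 + ⅔)/3704922 = -12667717/3704922*(-4/3) = 25335434/5557383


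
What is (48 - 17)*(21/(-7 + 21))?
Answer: 93/2 ≈ 46.500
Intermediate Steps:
(48 - 17)*(21/(-7 + 21)) = 31*(21/14) = 31*(21*(1/14)) = 31*(3/2) = 93/2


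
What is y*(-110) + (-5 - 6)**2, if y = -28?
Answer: 3201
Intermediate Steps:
y*(-110) + (-5 - 6)**2 = -28*(-110) + (-5 - 6)**2 = 3080 + (-11)**2 = 3080 + 121 = 3201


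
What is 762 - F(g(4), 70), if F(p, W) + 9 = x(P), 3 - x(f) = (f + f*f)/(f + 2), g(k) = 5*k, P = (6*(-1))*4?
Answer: 8172/11 ≈ 742.91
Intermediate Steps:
P = -24 (P = -6*4 = -24)
x(f) = 3 - (f + f**2)/(2 + f) (x(f) = 3 - (f + f*f)/(f + 2) = 3 - (f + f**2)/(2 + f))
F(p, W) = 210/11 (F(p, W) = -9 + (6 - 1*(-24)**2 + 2*(-24))/(2 - 24) = -9 + (6 - 1*576 - 48)/(-22) = -9 - (6 - 576 - 48)/22 = -9 - 1/22*(-618) = -9 + 309/11 = 210/11)
762 - F(g(4), 70) = 762 - 1*210/11 = 762 - 210/11 = 8172/11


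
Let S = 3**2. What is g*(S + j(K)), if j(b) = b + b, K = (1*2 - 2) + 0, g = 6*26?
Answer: 1404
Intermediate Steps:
S = 9
g = 156
K = 0 (K = (2 - 2) + 0 = 0 + 0 = 0)
j(b) = 2*b
g*(S + j(K)) = 156*(9 + 2*0) = 156*(9 + 0) = 156*9 = 1404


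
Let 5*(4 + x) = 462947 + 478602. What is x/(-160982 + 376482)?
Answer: 941529/1077500 ≈ 0.87381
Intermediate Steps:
x = 941529/5 (x = -4 + (462947 + 478602)/5 = -4 + (⅕)*941549 = -4 + 941549/5 = 941529/5 ≈ 1.8831e+5)
x/(-160982 + 376482) = 941529/(5*(-160982 + 376482)) = (941529/5)/215500 = (941529/5)*(1/215500) = 941529/1077500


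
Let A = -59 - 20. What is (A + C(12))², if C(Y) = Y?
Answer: 4489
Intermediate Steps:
A = -79
(A + C(12))² = (-79 + 12)² = (-67)² = 4489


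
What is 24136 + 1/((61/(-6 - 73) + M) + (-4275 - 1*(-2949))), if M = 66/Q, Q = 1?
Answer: 2403969657/99601 ≈ 24136.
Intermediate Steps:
M = 66 (M = 66/1 = 66*1 = 66)
24136 + 1/((61/(-6 - 73) + M) + (-4275 - 1*(-2949))) = 24136 + 1/((61/(-6 - 73) + 66) + (-4275 - 1*(-2949))) = 24136 + 1/((61/(-79) + 66) + (-4275 + 2949)) = 24136 + 1/((61*(-1/79) + 66) - 1326) = 24136 + 1/((-61/79 + 66) - 1326) = 24136 + 1/(5153/79 - 1326) = 24136 + 1/(-99601/79) = 24136 - 79/99601 = 2403969657/99601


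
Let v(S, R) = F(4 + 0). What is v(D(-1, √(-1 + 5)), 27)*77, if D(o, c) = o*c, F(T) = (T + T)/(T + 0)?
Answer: 154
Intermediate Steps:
F(T) = 2 (F(T) = (2*T)/T = 2)
D(o, c) = c*o
v(S, R) = 2
v(D(-1, √(-1 + 5)), 27)*77 = 2*77 = 154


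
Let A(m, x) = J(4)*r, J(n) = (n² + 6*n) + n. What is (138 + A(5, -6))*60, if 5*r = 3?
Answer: 9864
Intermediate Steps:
J(n) = n² + 7*n
r = ⅗ (r = (⅕)*3 = ⅗ ≈ 0.60000)
A(m, x) = 132/5 (A(m, x) = (4*(7 + 4))*(⅗) = (4*11)*(⅗) = 44*(⅗) = 132/5)
(138 + A(5, -6))*60 = (138 + 132/5)*60 = (822/5)*60 = 9864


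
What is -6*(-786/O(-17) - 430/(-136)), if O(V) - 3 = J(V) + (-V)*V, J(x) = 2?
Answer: -85881/2414 ≈ -35.576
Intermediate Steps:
O(V) = 5 - V² (O(V) = 3 + (2 + (-V)*V) = 3 + (2 - V²) = 5 - V²)
-6*(-786/O(-17) - 430/(-136)) = -6*(-786/(5 - 1*(-17)²) - 430/(-136)) = -6*(-786/(5 - 1*289) - 430*(-1/136)) = -6*(-786/(5 - 289) + 215/68) = -6*(-786/(-284) + 215/68) = -6*(-786*(-1/284) + 215/68) = -6*(393/142 + 215/68) = -6*28627/4828 = -85881/2414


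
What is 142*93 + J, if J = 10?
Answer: 13216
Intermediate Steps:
142*93 + J = 142*93 + 10 = 13206 + 10 = 13216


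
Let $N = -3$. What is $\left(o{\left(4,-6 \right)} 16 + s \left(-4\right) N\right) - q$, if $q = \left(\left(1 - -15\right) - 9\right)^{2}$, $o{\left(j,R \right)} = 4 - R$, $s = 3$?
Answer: $147$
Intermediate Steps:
$q = 49$ ($q = \left(\left(1 + 15\right) - 9\right)^{2} = \left(16 - 9\right)^{2} = 7^{2} = 49$)
$\left(o{\left(4,-6 \right)} 16 + s \left(-4\right) N\right) - q = \left(\left(4 - -6\right) 16 + 3 \left(-4\right) \left(-3\right)\right) - 49 = \left(\left(4 + 6\right) 16 - -36\right) - 49 = \left(10 \cdot 16 + 36\right) - 49 = \left(160 + 36\right) - 49 = 196 - 49 = 147$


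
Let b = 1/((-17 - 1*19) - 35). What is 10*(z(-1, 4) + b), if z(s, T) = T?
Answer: 2830/71 ≈ 39.859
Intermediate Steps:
b = -1/71 (b = 1/((-17 - 19) - 35) = 1/(-36 - 35) = 1/(-71) = -1/71 ≈ -0.014085)
10*(z(-1, 4) + b) = 10*(4 - 1/71) = 10*(283/71) = 2830/71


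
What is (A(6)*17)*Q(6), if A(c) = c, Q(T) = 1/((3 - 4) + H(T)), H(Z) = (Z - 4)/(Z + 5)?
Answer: -374/3 ≈ -124.67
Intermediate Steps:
H(Z) = (-4 + Z)/(5 + Z)
Q(T) = 1/(-1 + (-4 + T)/(5 + T)) (Q(T) = 1/((3 - 4) + (-4 + T)/(5 + T)) = 1/(-1 + (-4 + T)/(5 + T)))
(A(6)*17)*Q(6) = (6*17)*(-5/9 - ⅑*6) = 102*(-5/9 - ⅔) = 102*(-11/9) = -374/3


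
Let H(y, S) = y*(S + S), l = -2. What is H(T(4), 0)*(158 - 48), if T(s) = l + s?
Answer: 0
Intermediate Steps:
T(s) = -2 + s
H(y, S) = 2*S*y (H(y, S) = y*(2*S) = 2*S*y)
H(T(4), 0)*(158 - 48) = (2*0*(-2 + 4))*(158 - 48) = (2*0*2)*110 = 0*110 = 0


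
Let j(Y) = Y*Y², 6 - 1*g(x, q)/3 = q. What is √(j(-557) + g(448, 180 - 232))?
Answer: I*√172808519 ≈ 13146.0*I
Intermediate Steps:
g(x, q) = 18 - 3*q
j(Y) = Y³
√(j(-557) + g(448, 180 - 232)) = √((-557)³ + (18 - 3*(180 - 232))) = √(-172808693 + (18 - 3*(-52))) = √(-172808693 + (18 + 156)) = √(-172808693 + 174) = √(-172808519) = I*√172808519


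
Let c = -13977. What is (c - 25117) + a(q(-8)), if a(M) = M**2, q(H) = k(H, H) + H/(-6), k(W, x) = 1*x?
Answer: -351446/9 ≈ -39050.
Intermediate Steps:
k(W, x) = x
q(H) = 5*H/6 (q(H) = H + H/(-6) = H + H*(-1/6) = H - H/6 = 5*H/6)
(c - 25117) + a(q(-8)) = (-13977 - 25117) + ((5/6)*(-8))**2 = -39094 + (-20/3)**2 = -39094 + 400/9 = -351446/9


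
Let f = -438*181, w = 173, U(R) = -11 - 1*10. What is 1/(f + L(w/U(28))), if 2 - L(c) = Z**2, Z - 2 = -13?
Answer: -1/79397 ≈ -1.2595e-5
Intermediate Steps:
Z = -11 (Z = 2 - 13 = -11)
U(R) = -21 (U(R) = -11 - 10 = -21)
f = -79278
L(c) = -119 (L(c) = 2 - 1*(-11)**2 = 2 - 1*121 = 2 - 121 = -119)
1/(f + L(w/U(28))) = 1/(-79278 - 119) = 1/(-79397) = -1/79397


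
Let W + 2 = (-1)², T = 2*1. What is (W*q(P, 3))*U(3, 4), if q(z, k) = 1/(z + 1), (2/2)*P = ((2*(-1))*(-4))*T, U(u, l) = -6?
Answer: 6/17 ≈ 0.35294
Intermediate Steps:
T = 2
P = 16 (P = ((2*(-1))*(-4))*2 = -2*(-4)*2 = 8*2 = 16)
q(z, k) = 1/(1 + z)
W = -1 (W = -2 + (-1)² = -2 + 1 = -1)
(W*q(P, 3))*U(3, 4) = -1/(1 + 16)*(-6) = -1/17*(-6) = 6/17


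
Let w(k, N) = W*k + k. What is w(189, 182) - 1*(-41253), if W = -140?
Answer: 14982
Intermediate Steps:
w(k, N) = -139*k (w(k, N) = -140*k + k = -139*k)
w(189, 182) - 1*(-41253) = -139*189 - 1*(-41253) = -26271 + 41253 = 14982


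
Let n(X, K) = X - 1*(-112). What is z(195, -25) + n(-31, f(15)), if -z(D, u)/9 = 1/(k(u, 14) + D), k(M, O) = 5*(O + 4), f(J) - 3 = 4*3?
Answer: 7692/95 ≈ 80.968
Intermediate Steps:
f(J) = 15 (f(J) = 3 + 4*3 = 3 + 12 = 15)
k(M, O) = 20 + 5*O (k(M, O) = 5*(4 + O) = 20 + 5*O)
n(X, K) = 112 + X (n(X, K) = X + 112 = 112 + X)
z(D, u) = -9/(90 + D) (z(D, u) = -9/((20 + 5*14) + D) = -9/((20 + 70) + D) = -9/(90 + D))
z(195, -25) + n(-31, f(15)) = -9/(90 + 195) + (112 - 31) = -9/285 + 81 = -9*1/285 + 81 = -3/95 + 81 = 7692/95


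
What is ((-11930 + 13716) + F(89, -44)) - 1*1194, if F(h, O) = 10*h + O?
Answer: 1438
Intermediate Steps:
F(h, O) = O + 10*h
((-11930 + 13716) + F(89, -44)) - 1*1194 = ((-11930 + 13716) + (-44 + 10*89)) - 1*1194 = (1786 + (-44 + 890)) - 1194 = (1786 + 846) - 1194 = 2632 - 1194 = 1438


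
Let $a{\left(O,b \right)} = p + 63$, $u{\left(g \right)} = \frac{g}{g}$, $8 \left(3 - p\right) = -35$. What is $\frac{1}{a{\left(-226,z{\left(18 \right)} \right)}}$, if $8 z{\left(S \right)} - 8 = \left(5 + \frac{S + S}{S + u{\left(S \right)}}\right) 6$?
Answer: $\frac{8}{563} \approx 0.01421$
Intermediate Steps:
$p = \frac{59}{8}$ ($p = 3 - - \frac{35}{8} = 3 + \frac{35}{8} = \frac{59}{8} \approx 7.375$)
$u{\left(g \right)} = 1$
$z{\left(S \right)} = \frac{19}{4} + \frac{3 S}{2 \left(1 + S\right)}$ ($z{\left(S \right)} = 1 + \frac{\left(5 + \frac{S + S}{S + 1}\right) 6}{8} = 1 + \frac{\left(5 + \frac{2 S}{1 + S}\right) 6}{8} = 1 + \frac{30 + \frac{12 S}{1 + S}}{8} = 1 + \left(\frac{15}{4} + \frac{3 S}{2 \left(1 + S\right)}\right) = \frac{19}{4} + \frac{3 S}{2 \left(1 + S\right)}$)
$a{\left(O,b \right)} = \frac{563}{8}$ ($a{\left(O,b \right)} = \frac{59}{8} + 63 = \frac{563}{8}$)
$\frac{1}{a{\left(-226,z{\left(18 \right)} \right)}} = \frac{1}{\frac{563}{8}} = \frac{8}{563}$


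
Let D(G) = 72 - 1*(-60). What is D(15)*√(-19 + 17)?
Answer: 132*I*√2 ≈ 186.68*I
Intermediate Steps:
D(G) = 132 (D(G) = 72 + 60 = 132)
D(15)*√(-19 + 17) = 132*√(-19 + 17) = 132*√(-2) = 132*(I*√2) = 132*I*√2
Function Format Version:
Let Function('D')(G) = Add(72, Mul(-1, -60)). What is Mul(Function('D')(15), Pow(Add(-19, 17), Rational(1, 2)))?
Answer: Mul(132, I, Pow(2, Rational(1, 2))) ≈ Mul(186.68, I)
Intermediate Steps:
Function('D')(G) = 132 (Function('D')(G) = Add(72, 60) = 132)
Mul(Function('D')(15), Pow(Add(-19, 17), Rational(1, 2))) = Mul(132, Pow(Add(-19, 17), Rational(1, 2))) = Mul(132, Pow(-2, Rational(1, 2))) = Mul(132, Mul(I, Pow(2, Rational(1, 2)))) = Mul(132, I, Pow(2, Rational(1, 2)))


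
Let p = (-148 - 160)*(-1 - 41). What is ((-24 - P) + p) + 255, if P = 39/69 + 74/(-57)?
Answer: 17262898/1311 ≈ 13168.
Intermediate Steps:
P = -961/1311 (P = 39*(1/69) + 74*(-1/57) = 13/23 - 74/57 = -961/1311 ≈ -0.73303)
p = 12936 (p = -308*(-42) = 12936)
((-24 - P) + p) + 255 = ((-24 - 1*(-961/1311)) + 12936) + 255 = ((-24 + 961/1311) + 12936) + 255 = (-30503/1311 + 12936) + 255 = 16928593/1311 + 255 = 17262898/1311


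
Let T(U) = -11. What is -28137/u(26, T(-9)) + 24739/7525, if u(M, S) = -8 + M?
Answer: -70428541/45150 ≈ -1559.9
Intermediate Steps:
-28137/u(26, T(-9)) + 24739/7525 = -28137/(-8 + 26) + 24739/7525 = -28137/18 + 24739*(1/7525) = -28137*1/18 + 24739/7525 = -9379/6 + 24739/7525 = -70428541/45150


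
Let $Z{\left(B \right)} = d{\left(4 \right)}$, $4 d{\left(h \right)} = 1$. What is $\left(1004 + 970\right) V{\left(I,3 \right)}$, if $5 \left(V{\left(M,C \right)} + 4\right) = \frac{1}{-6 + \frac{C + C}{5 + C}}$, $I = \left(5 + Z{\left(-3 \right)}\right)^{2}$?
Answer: $- \frac{39856}{5} \approx -7971.2$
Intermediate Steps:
$d{\left(h \right)} = \frac{1}{4}$ ($d{\left(h \right)} = \frac{1}{4} \cdot 1 = \frac{1}{4}$)
$Z{\left(B \right)} = \frac{1}{4}$
$I = \frac{441}{16}$ ($I = \left(5 + \frac{1}{4}\right)^{2} = \left(\frac{21}{4}\right)^{2} = \frac{441}{16} \approx 27.563$)
$V{\left(M,C \right)} = -4 + \frac{1}{5 \left(-6 + \frac{2 C}{5 + C}\right)}$ ($V{\left(M,C \right)} = -4 + \frac{1}{5 \left(-6 + \frac{C + C}{5 + C}\right)} = -4 + \frac{1}{5 \left(-6 + \frac{2 C}{5 + C}\right)}$)
$\left(1004 + 970\right) V{\left(I,3 \right)} = \left(1004 + 970\right) \frac{-605 - 243}{10 \left(15 + 2 \cdot 3\right)} = 1974 \frac{-605 - 243}{10 \left(15 + 6\right)} = 1974 \cdot \frac{1}{10} \cdot \frac{1}{21} \left(-848\right) = 1974 \left(- \frac{424}{105}\right) = - \frac{39856}{5}$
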